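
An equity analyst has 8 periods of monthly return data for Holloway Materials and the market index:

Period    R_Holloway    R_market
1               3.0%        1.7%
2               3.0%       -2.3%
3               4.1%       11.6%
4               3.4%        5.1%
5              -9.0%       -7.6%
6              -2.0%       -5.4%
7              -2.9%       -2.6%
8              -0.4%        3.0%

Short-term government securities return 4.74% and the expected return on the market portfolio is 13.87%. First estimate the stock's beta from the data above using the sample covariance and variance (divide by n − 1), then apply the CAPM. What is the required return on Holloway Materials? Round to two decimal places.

Mean R_i = (3.0 + 3.0 + 4.1 + 3.4 − 9.0 − 2.0 − 2.9 − 0.4) / 8 = -0.1000%
Mean R_m = (1.7 − 2.3 + 11.6 + 5.1 − 7.6 − 5.4 − 2.6 + 3.0) / 8 = 0.4375%
Σ(R_i − R̄_i)(R_m − R̄_m) = 148.9900  ⇒  Cov = 148.9900 / 7 = 21.2843
Σ(R_m − R̄_m)² = 269.8988  ⇒  Var(R_m) = 269.8988 / 7 = 38.5570
β = Cov / Var(R_m) = 21.2843 / 38.5570 = 0.5520
MRP = 13.87% − 4.74% = 9.13%
E(R) = R_f + β × MRP = 4.74% + 0.5520 × 9.13% = 9.78%

9.78%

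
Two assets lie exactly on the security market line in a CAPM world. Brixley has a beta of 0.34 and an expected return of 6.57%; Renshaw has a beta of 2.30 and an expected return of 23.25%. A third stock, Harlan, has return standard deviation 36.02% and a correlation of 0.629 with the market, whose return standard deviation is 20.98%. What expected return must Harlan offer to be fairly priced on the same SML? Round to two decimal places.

12.87%

MRP = (23.25% − 6.57%) / (2.30 − 0.34) = 8.5102%
R_f = 6.57% − 0.34 × 8.5102% = 3.6765%
β_Harlan = ρ·σ_i/σ_m = 0.629 × 36.02 / 20.98 = 1.0799
E(R_Harlan) = R_f + β × MRP = 3.6765% + 1.0799 × 8.5102% = 12.87%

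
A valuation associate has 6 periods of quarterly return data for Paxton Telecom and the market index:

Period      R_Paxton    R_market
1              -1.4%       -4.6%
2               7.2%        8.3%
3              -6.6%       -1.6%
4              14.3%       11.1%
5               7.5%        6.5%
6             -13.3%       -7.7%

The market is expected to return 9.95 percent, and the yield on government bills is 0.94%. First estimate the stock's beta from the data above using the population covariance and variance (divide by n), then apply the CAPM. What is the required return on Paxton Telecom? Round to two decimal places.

Mean R_i = (-1.4 + 7.2 − 6.6 + 14.3 + 7.5 − 13.3) / 6 = 1.2833%
Mean R_m = (-4.6 + 8.3 − 1.6 + 11.1 + 6.5 − 7.7) / 6 = 2.0000%
Σ(R_i − R̄_i)(R_m − R̄_m) = 371.2500  ⇒  Cov = 371.2500 / 6 = 61.8750
Σ(R_m − R̄_m)² = 293.3600  ⇒  Var(R_m) = 293.3600 / 6 = 48.8933
β = Cov / Var(R_m) = 61.8750 / 48.8933 = 1.2655
MRP = 9.95% − 0.94% = 9.01%
E(R) = R_f + β × MRP = 0.94% + 1.2655 × 9.01% = 12.34%

12.34%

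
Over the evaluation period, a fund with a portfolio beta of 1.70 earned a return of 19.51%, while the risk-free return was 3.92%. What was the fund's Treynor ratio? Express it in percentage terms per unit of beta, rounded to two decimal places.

Treynor = (R_P − R_f) / β_P = (19.51% − 3.92%) / 1.7000 = 15.59% / 1.7000 = 9.17%

9.17%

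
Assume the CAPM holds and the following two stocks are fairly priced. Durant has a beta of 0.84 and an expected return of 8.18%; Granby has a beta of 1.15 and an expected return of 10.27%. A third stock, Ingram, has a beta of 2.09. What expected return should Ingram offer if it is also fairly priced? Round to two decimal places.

MRP (SML slope) = (10.27% − 8.18%) / (1.15 − 0.84) = 2.09% / 0.31 = 6.7419%
R_f (intercept) = 8.18% − 0.84 × 6.7419% = 2.5168%
E(R_Ingram) = R_f + β × MRP = 2.5168% + 2.09 × 6.7419% = 16.61%

16.61%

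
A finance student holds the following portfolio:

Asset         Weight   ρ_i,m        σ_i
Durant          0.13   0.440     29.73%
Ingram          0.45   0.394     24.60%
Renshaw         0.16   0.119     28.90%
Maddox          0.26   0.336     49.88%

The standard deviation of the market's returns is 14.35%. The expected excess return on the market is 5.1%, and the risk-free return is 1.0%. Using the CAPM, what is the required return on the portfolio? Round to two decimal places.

4.90%

β_Durant = 0.440 × 29.73% / 14.35% = 0.9116
β_Ingram = 0.394 × 24.60% / 14.35% = 0.6754
β_Renshaw = 0.119 × 28.90% / 14.35% = 0.2397
β_Maddox = 0.336 × 49.88% / 14.35% = 1.1679
β_P = Σ w_i β_i = 0.13×0.9116 + 0.45×0.6754 + 0.16×0.2397 + 0.26×1.1679 = 0.7644
E(R_P) = R_f + β_P × MRP = 1.0% + 0.7644 × 5.1% = 4.90%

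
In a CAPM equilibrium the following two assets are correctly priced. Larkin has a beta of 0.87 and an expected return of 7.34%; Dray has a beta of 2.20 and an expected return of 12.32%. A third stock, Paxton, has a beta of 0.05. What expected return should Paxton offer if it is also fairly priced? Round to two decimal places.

MRP (SML slope) = (12.32% − 7.34%) / (2.20 − 0.87) = 4.98% / 1.33 = 3.7444%
R_f (intercept) = 7.34% − 0.87 × 3.7444% = 4.0824%
E(R_Paxton) = R_f + β × MRP = 4.0824% + 0.05 × 3.7444% = 4.27%

4.27%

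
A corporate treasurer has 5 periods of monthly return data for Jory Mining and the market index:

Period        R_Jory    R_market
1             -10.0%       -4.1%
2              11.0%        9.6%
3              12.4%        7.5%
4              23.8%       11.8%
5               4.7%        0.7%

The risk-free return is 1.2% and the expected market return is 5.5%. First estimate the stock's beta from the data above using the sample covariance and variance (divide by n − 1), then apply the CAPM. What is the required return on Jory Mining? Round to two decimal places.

Mean R_i = (-10.0 + 11.0 + 12.4 + 23.8 + 4.7) / 5 = 8.3800%
Mean R_m = (-4.1 + 9.6 + 7.5 + 11.8 + 0.7) / 5 = 5.1000%
Σ(R_i − R̄_i)(R_m − R̄_m) = 310.0400  ⇒  Cov = 310.0400 / 4 = 77.5100
Σ(R_m − R̄_m)² = 174.9000  ⇒  Var(R_m) = 174.9000 / 4 = 43.7250
β = Cov / Var(R_m) = 77.5100 / 43.7250 = 1.7727
MRP = 5.5% − 1.2% = 4.30%
E(R) = R_f + β × MRP = 1.2% + 1.7727 × 4.3% = 8.82%

8.82%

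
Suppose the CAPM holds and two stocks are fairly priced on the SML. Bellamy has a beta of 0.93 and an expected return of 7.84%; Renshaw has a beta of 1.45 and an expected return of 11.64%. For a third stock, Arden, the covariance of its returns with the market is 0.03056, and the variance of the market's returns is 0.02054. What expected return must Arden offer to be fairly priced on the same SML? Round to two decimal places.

11.92%

MRP = (11.64% − 7.84%) / (1.45 − 0.93) = 7.3077%
R_f = 7.84% − 0.93 × 7.3077% = 1.0438%
β_Arden = Cov / Var(R_m) = 0.03056 / 0.02054 = 1.4878
E(R_Arden) = R_f + β × MRP = 1.0438% + 1.4878 × 7.3077% = 11.92%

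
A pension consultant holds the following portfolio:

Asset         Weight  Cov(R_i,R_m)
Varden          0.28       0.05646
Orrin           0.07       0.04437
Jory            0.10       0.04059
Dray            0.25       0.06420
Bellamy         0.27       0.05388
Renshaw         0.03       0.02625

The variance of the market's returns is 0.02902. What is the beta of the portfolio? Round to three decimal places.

1.873

β_Varden = 0.05646 / 0.02902 = 1.9456
β_Orrin = 0.04437 / 0.02902 = 1.5289
β_Jory = 0.04059 / 0.02902 = 1.3987
β_Dray = 0.06420 / 0.02902 = 2.2123
β_Bellamy = 0.05388 / 0.02902 = 1.8567
β_Renshaw = 0.02625 / 0.02902 = 0.9045
β_P = Σ w_i β_i = 0.28×1.9456 + 0.07×1.5289 + 0.10×1.3987 + 0.25×2.2123 + 0.27×1.8567 + 0.03×0.9045 = 1.8732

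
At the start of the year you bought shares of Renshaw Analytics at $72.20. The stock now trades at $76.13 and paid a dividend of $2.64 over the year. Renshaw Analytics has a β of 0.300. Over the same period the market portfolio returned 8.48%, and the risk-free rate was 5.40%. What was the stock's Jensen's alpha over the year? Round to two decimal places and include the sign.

Realised HPR = (P1 + D1 − P0) / P0 = (76.13 + 2.64 − 72.20) / 72.20 = 6.57 / 72.20 = 9.0997%
MRP = 8.48% − 5.40% = 3.08%
CAPM required = R_f + β·MRP = 5.40% + 0.300 × 3.08% = 6.32400%
α = realised − required = 9.0997% − 6.32400% = +2.78%

+2.78%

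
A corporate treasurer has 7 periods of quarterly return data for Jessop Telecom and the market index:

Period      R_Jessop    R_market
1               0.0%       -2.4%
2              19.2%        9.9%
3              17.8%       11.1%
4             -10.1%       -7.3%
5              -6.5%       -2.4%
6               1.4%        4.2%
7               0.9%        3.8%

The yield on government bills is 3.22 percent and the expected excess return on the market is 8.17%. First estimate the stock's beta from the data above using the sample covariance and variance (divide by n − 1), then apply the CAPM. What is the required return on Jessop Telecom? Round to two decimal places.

Mean R_i = (0.0 + 19.2 + 17.8 − 10.1 − 6.5 + 1.4 + 0.9) / 7 = 3.2429%
Mean R_m = (-2.4 + 9.9 + 11.1 − 7.3 − 2.4 + 4.2 + 3.8) / 7 = 2.4143%
Σ(R_i − R̄_i)(R_m − R̄_m) = 431.4857  ⇒  Cov = 431.4857 / 6 = 71.9143
Σ(R_m − R̄_m)² = 277.3086  ⇒  Var(R_m) = 277.3086 / 6 = 46.2181
β = Cov / Var(R_m) = 71.9143 / 46.2181 = 1.5560
E(R) = R_f + β × MRP = 3.22% + 1.5560 × 8.17% = 15.93%

15.93%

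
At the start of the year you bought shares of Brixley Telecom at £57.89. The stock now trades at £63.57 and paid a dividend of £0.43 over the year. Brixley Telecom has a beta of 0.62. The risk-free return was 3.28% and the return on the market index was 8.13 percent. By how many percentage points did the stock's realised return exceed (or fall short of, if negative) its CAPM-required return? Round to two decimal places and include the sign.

Realised HPR = (P1 + D1 − P0) / P0 = (63.57 + 0.43 − 57.89) / 57.89 = 6.11 / 57.89 = 10.5545%
MRP = 8.13% − 3.28% = 4.85%
CAPM required = R_f + β·MRP = 3.28% + 0.62 × 4.85% = 6.2870%
α = realised − required = 10.5545% − 6.2870% = +4.27%

+4.27%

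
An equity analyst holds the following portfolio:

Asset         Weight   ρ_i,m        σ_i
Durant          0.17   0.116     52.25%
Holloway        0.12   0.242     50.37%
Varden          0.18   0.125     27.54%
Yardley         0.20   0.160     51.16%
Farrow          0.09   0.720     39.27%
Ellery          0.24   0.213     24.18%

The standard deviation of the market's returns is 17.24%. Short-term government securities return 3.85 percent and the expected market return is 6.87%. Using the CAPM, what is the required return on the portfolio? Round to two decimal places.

β_Durant = 0.116 × 52.25% / 17.24% = 0.3516
β_Holloway = 0.242 × 50.37% / 17.24% = 0.7070
β_Varden = 0.125 × 27.54% / 17.24% = 0.1997
β_Yardley = 0.160 × 51.16% / 17.24% = 0.4748
β_Farrow = 0.720 × 39.27% / 17.24% = 1.6400
β_Ellery = 0.213 × 24.18% / 17.24% = 0.2987
β_P = Σ w_i β_i = 0.17×0.3516 + 0.12×0.7070 + 0.18×0.1997 + 0.20×0.4748 + 0.09×1.6400 + 0.24×0.2987 = 0.4948
MRP = 6.87% − 3.85% = 3.02%
E(R_P) = R_f + β_P × MRP = 3.85% + 0.4948 × 3.02% = 5.34%

5.34%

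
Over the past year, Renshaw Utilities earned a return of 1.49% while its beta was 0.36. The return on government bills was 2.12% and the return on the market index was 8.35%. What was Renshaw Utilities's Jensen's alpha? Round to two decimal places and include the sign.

-2.87%

Market excess return = 8.35% − 2.12% = 6.23%
CAPM benchmark = R_f + β(R_m − R_f) = 2.12% + 0.36 × 6.23% = 4.3628%
α = actual − benchmark = 1.49% − 4.3628% = -2.87%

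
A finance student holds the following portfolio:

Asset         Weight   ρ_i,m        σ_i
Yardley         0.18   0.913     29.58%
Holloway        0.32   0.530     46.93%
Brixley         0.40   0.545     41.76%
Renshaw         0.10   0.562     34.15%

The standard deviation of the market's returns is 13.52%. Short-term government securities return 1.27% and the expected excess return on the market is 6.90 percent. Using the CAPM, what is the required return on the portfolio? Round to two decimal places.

13.44%

β_Yardley = 0.913 × 29.58% / 13.52% = 1.9975
β_Holloway = 0.530 × 46.93% / 13.52% = 1.8397
β_Brixley = 0.545 × 41.76% / 13.52% = 1.6834
β_Renshaw = 0.562 × 34.15% / 13.52% = 1.4195
β_P = Σ w_i β_i = 0.18×1.9975 + 0.32×1.8397 + 0.40×1.6834 + 0.10×1.4195 = 1.7636
E(R_P) = R_f + β_P × MRP = 1.27% + 1.7636 × 6.90% = 13.44%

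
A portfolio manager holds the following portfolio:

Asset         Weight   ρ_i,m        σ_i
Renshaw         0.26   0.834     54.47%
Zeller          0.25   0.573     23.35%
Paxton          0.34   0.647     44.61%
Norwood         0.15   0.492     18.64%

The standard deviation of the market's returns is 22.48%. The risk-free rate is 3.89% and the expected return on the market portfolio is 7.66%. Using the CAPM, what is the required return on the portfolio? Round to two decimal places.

8.31%

β_Renshaw = 0.834 × 54.47% / 22.48% = 2.0208
β_Zeller = 0.573 × 23.35% / 22.48% = 0.5952
β_Paxton = 0.647 × 44.61% / 22.48% = 1.2839
β_Norwood = 0.492 × 18.64% / 22.48% = 0.4080
β_P = Σ w_i β_i = 0.26×2.0208 + 0.25×0.5952 + 0.34×1.2839 + 0.15×0.4080 = 1.1719
MRP = 7.66% − 3.89% = 3.77%
E(R_P) = R_f + β_P × MRP = 3.89% + 1.1719 × 3.77% = 8.31%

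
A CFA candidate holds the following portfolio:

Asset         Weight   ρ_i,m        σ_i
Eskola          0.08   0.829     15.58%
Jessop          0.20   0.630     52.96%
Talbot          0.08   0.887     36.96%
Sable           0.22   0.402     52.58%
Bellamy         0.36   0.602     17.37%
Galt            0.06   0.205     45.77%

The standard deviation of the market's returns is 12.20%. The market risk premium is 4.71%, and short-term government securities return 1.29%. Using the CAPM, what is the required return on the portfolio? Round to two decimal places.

β_Eskola = 0.829 × 15.58% / 12.20% = 1.0587
β_Jessop = 0.630 × 52.96% / 12.20% = 2.7348
β_Talbot = 0.887 × 36.96% / 12.20% = 2.6872
β_Sable = 0.402 × 52.58% / 12.20% = 1.7326
β_Bellamy = 0.602 × 17.37% / 12.20% = 0.8571
β_Galt = 0.205 × 45.77% / 12.20% = 0.7691
β_P = Σ w_i β_i = 0.08×1.0587 + 0.20×2.7348 + 0.08×2.6872 + 0.22×1.7326 + 0.36×0.8571 + 0.06×0.7691 = 1.5825
E(R_P) = R_f + β_P × MRP = 1.29% + 1.5825 × 4.71% = 8.74%

8.74%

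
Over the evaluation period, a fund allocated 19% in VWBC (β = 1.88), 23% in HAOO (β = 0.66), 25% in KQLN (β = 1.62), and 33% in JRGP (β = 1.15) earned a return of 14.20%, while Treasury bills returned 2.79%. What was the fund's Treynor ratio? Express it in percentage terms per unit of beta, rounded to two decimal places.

β_P = 0.19×1.88 + 0.23×0.66 + 0.25×1.62 + 0.33×1.15 = 1.2935
Treynor = (R_P − R_f) / β_P = (14.20% − 2.79%) / 1.2935 = 11.41% / 1.2935 = 8.82%

8.82%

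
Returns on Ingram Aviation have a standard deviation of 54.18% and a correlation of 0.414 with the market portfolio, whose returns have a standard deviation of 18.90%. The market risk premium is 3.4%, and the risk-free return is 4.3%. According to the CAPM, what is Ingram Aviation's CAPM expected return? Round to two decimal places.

β = ρ × σ_i / σ_m = 0.414 × 54.18% / 18.90% = 1.1868
E(R) = 4.3% + 1.1868 × 3.4% = 8.34%

8.34%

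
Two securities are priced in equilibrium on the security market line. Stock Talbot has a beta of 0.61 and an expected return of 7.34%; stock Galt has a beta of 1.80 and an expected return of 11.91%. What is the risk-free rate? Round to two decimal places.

5.00%

Both satisfy E(R) = R_f + β·MRP, so the slope of the SML is
MRP = (11.91% − 7.34%) / (1.80 − 0.61) = 4.57% / 1.19 = 3.8403%
R_f = E(R_Talbot) − β_Talbot·MRP = 7.34% − 0.61 × 3.8403% = 4.9974%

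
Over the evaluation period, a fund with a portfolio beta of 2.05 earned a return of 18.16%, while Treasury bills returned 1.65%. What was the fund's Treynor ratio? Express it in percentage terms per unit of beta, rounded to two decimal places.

8.05%

Treynor = (R_P − R_f) / β_P = (18.16% − 1.65%) / 2.0500 = 16.51% / 2.0500 = 8.05%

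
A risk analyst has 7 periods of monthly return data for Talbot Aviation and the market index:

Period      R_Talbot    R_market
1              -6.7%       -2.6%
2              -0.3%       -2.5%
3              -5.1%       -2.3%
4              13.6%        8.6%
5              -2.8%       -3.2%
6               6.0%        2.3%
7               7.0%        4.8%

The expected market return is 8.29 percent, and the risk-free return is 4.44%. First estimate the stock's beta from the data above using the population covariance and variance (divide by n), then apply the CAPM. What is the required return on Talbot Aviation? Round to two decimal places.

10.34%

Mean R_i = (-6.7 − 0.3 − 5.1 + 13.6 − 2.8 + 6.0 + 7.0) / 7 = 1.6714%
Mean R_m = (-2.6 − 2.5 − 2.3 + 8.6 − 3.2 + 2.3 + 4.8) / 7 = 0.7286%
Σ(R_i − R̄_i)(R_m − R̄_m) = 194.6957  ⇒  Cov = 194.6957 / 7 = 27.8137
Σ(R_m − R̄_m)² = 127.1143  ⇒  Var(R_m) = 127.1143 / 7 = 18.1592
β = Cov / Var(R_m) = 27.8137 / 18.1592 = 1.5317
MRP = 8.29% − 4.44% = 3.85%
E(R) = R_f + β × MRP = 4.44% + 1.5317 × 3.85% = 10.34%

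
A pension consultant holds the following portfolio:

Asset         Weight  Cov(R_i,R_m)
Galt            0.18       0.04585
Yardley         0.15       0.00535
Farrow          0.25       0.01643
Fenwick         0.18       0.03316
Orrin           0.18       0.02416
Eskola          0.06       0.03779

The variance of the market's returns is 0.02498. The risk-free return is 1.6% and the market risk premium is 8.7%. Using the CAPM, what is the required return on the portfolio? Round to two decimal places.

10.57%

β_Galt = 0.04585 / 0.02498 = 1.8355
β_Yardley = 0.00535 / 0.02498 = 0.2142
β_Farrow = 0.01643 / 0.02498 = 0.6577
β_Fenwick = 0.03316 / 0.02498 = 1.3275
β_Orrin = 0.02416 / 0.02498 = 0.9672
β_Eskola = 0.03779 / 0.02498 = 1.5128
β_P = Σ w_i β_i = 0.18×1.8355 + 0.15×0.2142 + 0.25×0.6577 + 0.18×1.3275 + 0.18×0.9672 + 0.06×1.5128 = 1.0308
E(R_P) = R_f + β_P × MRP = 1.6% + 1.0308 × 8.7% = 10.57%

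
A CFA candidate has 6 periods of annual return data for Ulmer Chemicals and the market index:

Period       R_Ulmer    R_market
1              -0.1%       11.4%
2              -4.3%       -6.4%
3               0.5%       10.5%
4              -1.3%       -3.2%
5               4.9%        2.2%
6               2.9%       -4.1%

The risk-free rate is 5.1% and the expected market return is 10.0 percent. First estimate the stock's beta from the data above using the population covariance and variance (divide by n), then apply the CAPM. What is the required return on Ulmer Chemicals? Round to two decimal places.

Mean R_i = (-0.1 − 4.3 + 0.5 − 1.3 + 4.9 + 2.9) / 6 = 0.4333%
Mean R_m = (11.4 − 6.4 + 10.5 − 3.2 + 2.2 − 4.1) / 6 = 1.7333%
Σ(R_i − R̄_i)(R_m − R̄_m) = 30.1733  ⇒  Cov = 30.1733 / 6 = 5.0289
Σ(R_m − R̄_m)² = 295.0333  ⇒  Var(R_m) = 295.0333 / 6 = 49.1722
β = Cov / Var(R_m) = 5.0289 / 49.1722 = 0.1023
MRP = 10.0% − 5.1% = 4.90%
E(R) = R_f + β × MRP = 5.1% + 0.1023 × 4.9% = 5.60%

5.60%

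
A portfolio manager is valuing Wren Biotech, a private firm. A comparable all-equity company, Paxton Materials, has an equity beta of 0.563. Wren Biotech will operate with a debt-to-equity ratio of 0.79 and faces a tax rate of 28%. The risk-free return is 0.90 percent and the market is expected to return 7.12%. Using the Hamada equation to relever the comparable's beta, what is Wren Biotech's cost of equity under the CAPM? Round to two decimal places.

β_L = β_U × [1 + (1 − t)(D/E)] = 0.563 × [1 + (1 − 0.28) × 0.79]
    = 0.563 × [1 + 0.72 × 0.79] = 0.563 × 1.5688 = 0.8832
MRP = 7.12% − 0.90% = 6.22%
E(R) = R_f + β_L × MRP = 0.90% + 0.8832 × 6.22% = 6.39%

6.39%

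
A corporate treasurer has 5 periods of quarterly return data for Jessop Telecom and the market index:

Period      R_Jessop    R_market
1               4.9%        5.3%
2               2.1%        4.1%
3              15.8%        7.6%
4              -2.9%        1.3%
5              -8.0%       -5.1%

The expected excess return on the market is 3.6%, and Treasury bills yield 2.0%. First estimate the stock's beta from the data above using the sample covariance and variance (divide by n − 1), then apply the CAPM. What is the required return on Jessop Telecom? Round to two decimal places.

8.04%

Mean R_i = (4.9 + 2.1 + 15.8 − 2.9 − 8.0) / 5 = 2.3800%
Mean R_m = (5.3 + 4.1 + 7.6 + 1.3 − 5.1) / 5 = 2.6400%
Σ(R_i − R̄_i)(R_m − R̄_m) = 160.2740  ⇒  Cov = 160.2740 / 4 = 40.0685
Σ(R_m − R̄_m)² = 95.5120  ⇒  Var(R_m) = 95.5120 / 4 = 23.8780
β = Cov / Var(R_m) = 40.0685 / 23.8780 = 1.6781
E(R) = R_f + β × MRP = 2.0% + 1.6781 × 3.6% = 8.04%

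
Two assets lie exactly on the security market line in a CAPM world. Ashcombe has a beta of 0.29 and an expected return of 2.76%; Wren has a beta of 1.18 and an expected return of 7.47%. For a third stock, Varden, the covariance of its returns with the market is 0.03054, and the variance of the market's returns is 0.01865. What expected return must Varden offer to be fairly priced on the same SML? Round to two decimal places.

MRP = (7.47% − 2.76%) / (1.18 − 0.29) = 5.2921%
R_f = 2.76% − 0.29 × 5.2921% = 1.2253%
β_Varden = Cov / Var(R_m) = 0.03054 / 0.01865 = 1.6375
E(R_Varden) = R_f + β × MRP = 1.2253% + 1.6375 × 5.2921% = 9.89%

9.89%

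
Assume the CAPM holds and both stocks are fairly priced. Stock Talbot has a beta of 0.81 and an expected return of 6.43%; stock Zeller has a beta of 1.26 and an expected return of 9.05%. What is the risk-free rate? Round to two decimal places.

1.71%

Both satisfy E(R) = R_f + β·MRP, so the slope of the SML is
MRP = (9.05% − 6.43%) / (1.26 − 0.81) = 2.62% / 0.45 = 5.8222%
R_f = E(R_Talbot) − β_Talbot·MRP = 6.43% − 0.81 × 5.8222% = 1.7140%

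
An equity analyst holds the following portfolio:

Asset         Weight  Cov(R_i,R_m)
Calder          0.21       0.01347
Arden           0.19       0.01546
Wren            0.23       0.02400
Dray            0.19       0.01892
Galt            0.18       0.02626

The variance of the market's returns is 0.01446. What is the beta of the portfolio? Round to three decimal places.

β_Calder = 0.01347 / 0.01446 = 0.9315
β_Arden = 0.01546 / 0.01446 = 1.0692
β_Wren = 0.02400 / 0.01446 = 1.6598
β_Dray = 0.01892 / 0.01446 = 1.3084
β_Galt = 0.02626 / 0.01446 = 1.8160
β_P = Σ w_i β_i = 0.21×0.9315 + 0.19×1.0692 + 0.23×1.6598 + 0.19×1.3084 + 0.18×1.8160 = 1.3560

1.356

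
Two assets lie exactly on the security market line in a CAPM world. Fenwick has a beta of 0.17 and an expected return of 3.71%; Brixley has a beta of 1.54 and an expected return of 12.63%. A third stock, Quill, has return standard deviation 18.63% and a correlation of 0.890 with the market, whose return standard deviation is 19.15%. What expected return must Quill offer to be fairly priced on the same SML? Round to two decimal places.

MRP = (12.63% − 3.71%) / (1.54 − 0.17) = 6.5109%
R_f = 3.71% − 0.17 × 6.5109% = 2.6031%
β_Quill = ρ·σ_i/σ_m = 0.890 × 18.63 / 19.15 = 0.8658
E(R_Quill) = R_f + β × MRP = 2.6031% + 0.8658 × 6.5109% = 8.24%

8.24%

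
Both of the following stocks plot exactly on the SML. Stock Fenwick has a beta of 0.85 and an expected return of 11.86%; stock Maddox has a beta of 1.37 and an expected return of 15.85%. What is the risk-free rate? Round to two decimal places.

5.34%

Both satisfy E(R) = R_f + β·MRP, so the slope of the SML is
MRP = (15.85% − 11.86%) / (1.37 − 0.85) = 3.99% / 0.52 = 7.6731%
R_f = E(R_Fenwick) − β_Fenwick·MRP = 11.86% − 0.85 × 7.6731% = 5.3379%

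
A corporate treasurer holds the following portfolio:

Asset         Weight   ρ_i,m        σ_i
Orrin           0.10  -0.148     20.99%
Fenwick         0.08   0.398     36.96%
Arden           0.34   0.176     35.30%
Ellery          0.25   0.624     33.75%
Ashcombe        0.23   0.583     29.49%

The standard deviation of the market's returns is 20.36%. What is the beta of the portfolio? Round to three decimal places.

β_Orrin = -0.148 × 20.99% / 20.36% = -0.1526
β_Fenwick = 0.398 × 36.96% / 20.36% = 0.7225
β_Arden = 0.176 × 35.30% / 20.36% = 0.3051
β_Ellery = 0.624 × 33.75% / 20.36% = 1.0344
β_Ashcombe = 0.583 × 29.49% / 20.36% = 0.8444
β_P = Σ w_i β_i = 0.10×-0.1526 + 0.08×0.7225 + 0.34×0.3051 + 0.25×1.0344 + 0.23×0.8444 = 0.5991

0.599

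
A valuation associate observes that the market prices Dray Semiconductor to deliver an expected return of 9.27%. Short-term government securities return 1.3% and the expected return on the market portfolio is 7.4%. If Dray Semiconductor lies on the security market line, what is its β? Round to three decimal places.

1.307

MRP = 7.4% − 1.3% = 6.10%
β = (E(R) − R_f) / MRP = (9.27% − 1.3%) / 6.1% = 7.97% / 6.1% = 1.307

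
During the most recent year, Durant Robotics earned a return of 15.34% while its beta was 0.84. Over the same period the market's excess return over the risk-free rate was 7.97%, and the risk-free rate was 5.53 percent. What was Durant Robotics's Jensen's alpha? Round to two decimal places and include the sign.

CAPM benchmark = R_f + β(R_m − R_f) = 5.53% + 0.84 × 7.97% = 12.2248%
α = actual − benchmark = 15.34% − 12.2248% = +3.12%

+3.12%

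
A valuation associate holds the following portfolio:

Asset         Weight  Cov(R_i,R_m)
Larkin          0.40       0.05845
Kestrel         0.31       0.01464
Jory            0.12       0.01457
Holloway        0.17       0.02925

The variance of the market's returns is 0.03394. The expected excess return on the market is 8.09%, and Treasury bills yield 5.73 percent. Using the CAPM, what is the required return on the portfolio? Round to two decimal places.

β_Larkin = 0.05845 / 0.03394 = 1.7222
β_Kestrel = 0.01464 / 0.03394 = 0.4313
β_Jory = 0.01457 / 0.03394 = 0.4293
β_Holloway = 0.02925 / 0.03394 = 0.8618
β_P = Σ w_i β_i = 0.40×1.7222 + 0.31×0.4313 + 0.12×0.4293 + 0.17×0.8618 = 1.0206
E(R_P) = R_f + β_P × MRP = 5.73% + 1.0206 × 8.09% = 13.99%

13.99%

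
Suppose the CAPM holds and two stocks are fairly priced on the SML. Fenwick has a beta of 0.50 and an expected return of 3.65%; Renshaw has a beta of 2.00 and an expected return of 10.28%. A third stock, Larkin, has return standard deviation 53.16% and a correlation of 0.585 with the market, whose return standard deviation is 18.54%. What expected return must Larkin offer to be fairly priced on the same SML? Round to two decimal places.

MRP = (10.28% − 3.65%) / (2.00 − 0.50) = 4.4200%
R_f = 3.65% − 0.50 × 4.4200% = 1.4400%
β_Larkin = ρ·σ_i/σ_m = 0.585 × 53.16 / 18.54 = 1.6774
E(R_Larkin) = R_f + β × MRP = 1.4400% + 1.6774 × 4.4200% = 8.85%

8.85%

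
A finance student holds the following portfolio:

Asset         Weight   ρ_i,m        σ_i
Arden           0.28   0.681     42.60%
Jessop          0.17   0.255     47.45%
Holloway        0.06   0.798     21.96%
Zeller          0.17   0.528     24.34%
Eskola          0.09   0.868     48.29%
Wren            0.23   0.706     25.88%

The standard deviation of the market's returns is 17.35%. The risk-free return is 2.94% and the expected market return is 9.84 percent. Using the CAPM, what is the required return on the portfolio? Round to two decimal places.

11.45%

β_Arden = 0.681 × 42.60% / 17.35% = 1.6721
β_Jessop = 0.255 × 47.45% / 17.35% = 0.6974
β_Holloway = 0.798 × 21.96% / 17.35% = 1.0100
β_Zeller = 0.528 × 24.34% / 17.35% = 0.7407
β_Eskola = 0.868 × 48.29% / 17.35% = 2.4159
β_Wren = 0.706 × 25.88% / 17.35% = 1.0531
β_P = Σ w_i β_i = 0.28×1.6721 + 0.17×0.6974 + 0.06×1.0100 + 0.17×0.7407 + 0.09×2.4159 + 0.23×1.0531 = 1.2329
MRP = 9.84% − 2.94% = 6.90%
E(R_P) = R_f + β_P × MRP = 2.94% + 1.2329 × 6.90% = 11.45%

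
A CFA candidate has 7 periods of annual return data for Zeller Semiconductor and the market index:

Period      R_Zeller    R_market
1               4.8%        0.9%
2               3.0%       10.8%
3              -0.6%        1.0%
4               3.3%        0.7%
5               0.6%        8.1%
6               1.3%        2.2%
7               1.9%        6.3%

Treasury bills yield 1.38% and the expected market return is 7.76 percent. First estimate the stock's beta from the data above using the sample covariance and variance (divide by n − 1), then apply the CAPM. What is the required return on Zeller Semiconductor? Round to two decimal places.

Mean R_i = (4.8 + 3.0 − 0.6 + 3.3 + 0.6 + 1.3 + 1.9) / 7 = 2.0429%
Mean R_m = (0.9 + 10.8 + 1.0 + 0.7 + 8.1 + 2.2 + 6.3) / 7 = 4.2857%
Σ(R_i − R̄_i)(R_m − R̄_m) = -3.1657  ⇒  Cov = -3.1657 / 6 = -0.5276
Σ(R_m − R̄_m)² = 100.5086  ⇒  Var(R_m) = 100.5086 / 6 = 16.7514
β = Cov / Var(R_m) = -0.5276 / 16.7514 = -0.0315
MRP = 7.76% − 1.38% = 6.38%
E(R) = R_f + β × MRP = 1.38% + -0.0315 × 6.38% = 1.18%

1.18%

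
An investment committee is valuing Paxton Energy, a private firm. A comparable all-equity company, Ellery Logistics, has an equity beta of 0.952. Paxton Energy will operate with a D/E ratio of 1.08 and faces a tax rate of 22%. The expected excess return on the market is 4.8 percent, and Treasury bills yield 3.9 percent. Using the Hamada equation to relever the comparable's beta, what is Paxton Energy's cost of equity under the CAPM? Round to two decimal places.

β_L = β_U × [1 + (1 − t)(D/E)] = 0.952 × [1 + (1 − 0.22) × 1.08]
    = 0.952 × [1 + 0.78 × 1.08] = 0.952 × 1.8424 = 1.7540
E(R) = R_f + β_L × MRP = 3.9% + 1.7540 × 4.8% = 12.32%

12.32%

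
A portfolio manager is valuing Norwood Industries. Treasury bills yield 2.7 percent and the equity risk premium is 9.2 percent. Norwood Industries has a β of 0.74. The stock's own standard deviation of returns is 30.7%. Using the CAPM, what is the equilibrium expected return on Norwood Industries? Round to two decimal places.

E(R) = R_f + β × MRP = 2.7% + 0.74 × 9.2% = 9.51%

9.51%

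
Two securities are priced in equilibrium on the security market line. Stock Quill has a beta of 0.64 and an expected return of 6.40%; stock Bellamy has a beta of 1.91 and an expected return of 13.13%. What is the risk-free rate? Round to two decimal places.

3.01%

Both satisfy E(R) = R_f + β·MRP, so the slope of the SML is
MRP = (13.13% − 6.40%) / (1.91 − 0.64) = 6.73% / 1.27 = 5.2992%
R_f = E(R_Quill) − β_Quill·MRP = 6.40% − 0.64 × 5.2992% = 3.0085%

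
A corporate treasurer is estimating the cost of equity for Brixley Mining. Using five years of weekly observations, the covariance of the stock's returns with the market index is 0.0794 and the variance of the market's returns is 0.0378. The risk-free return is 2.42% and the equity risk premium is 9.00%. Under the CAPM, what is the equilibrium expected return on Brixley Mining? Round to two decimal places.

β = Cov(R_i, R_m) / Var(R_m) = 0.0794 / 0.0378 = 2.1005
E(R) = R_f + β × MRP = 2.42% + 2.1005 × 9.00% = 21.32%

21.32%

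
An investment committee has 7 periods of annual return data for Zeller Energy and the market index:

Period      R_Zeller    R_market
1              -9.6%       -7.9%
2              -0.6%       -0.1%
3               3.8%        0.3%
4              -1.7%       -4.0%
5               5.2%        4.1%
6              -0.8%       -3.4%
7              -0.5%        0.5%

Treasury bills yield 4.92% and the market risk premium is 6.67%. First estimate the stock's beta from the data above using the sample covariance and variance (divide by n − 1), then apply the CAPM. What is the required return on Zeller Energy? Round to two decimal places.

12.32%

Mean R_i = (-9.6 − 0.6 + 3.8 − 1.7 + 5.2 − 0.8 − 0.5) / 7 = -0.6000%
Mean R_m = (-7.9 − 0.1 + 0.3 − 4.0 + 4.1 − 3.4 + 0.5) / 7 = -1.5000%
Σ(R_i − R̄_i)(R_m − R̄_m) = 101.3300  ⇒  Cov = 101.3300 / 6 = 16.8883
Σ(R_m − R̄_m)² = 91.3800  ⇒  Var(R_m) = 91.3800 / 6 = 15.2300
β = Cov / Var(R_m) = 16.8883 / 15.2300 = 1.1089
E(R) = R_f + β × MRP = 4.92% + 1.1089 × 6.67% = 12.32%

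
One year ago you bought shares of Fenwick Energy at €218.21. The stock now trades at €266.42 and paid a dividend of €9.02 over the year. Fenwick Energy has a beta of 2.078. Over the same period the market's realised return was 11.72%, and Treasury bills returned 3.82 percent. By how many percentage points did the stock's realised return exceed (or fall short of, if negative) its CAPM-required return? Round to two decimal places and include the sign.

+5.99%

Realised HPR = (P1 + D1 − P0) / P0 = (266.42 + 9.02 − 218.21) / 218.21 = 57.23 / 218.21 = 26.2270%
MRP = 11.72% − 3.82% = 7.90%
CAPM required = R_f + β·MRP = 3.82% + 2.078 × 7.90% = 20.23620%
α = realised − required = 26.2270% − 20.23620% = +5.99%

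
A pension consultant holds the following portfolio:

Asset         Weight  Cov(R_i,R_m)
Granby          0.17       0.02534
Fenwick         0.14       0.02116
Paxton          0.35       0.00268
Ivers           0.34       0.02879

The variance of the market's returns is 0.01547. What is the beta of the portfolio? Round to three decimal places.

1.163

β_Granby = 0.02534 / 0.01547 = 1.6380
β_Fenwick = 0.02116 / 0.01547 = 1.3678
β_Paxton = 0.00268 / 0.01547 = 0.1732
β_Ivers = 0.02879 / 0.01547 = 1.8610
β_P = Σ w_i β_i = 0.17×1.6380 + 0.14×1.3678 + 0.35×0.1732 + 0.34×1.8610 = 1.1633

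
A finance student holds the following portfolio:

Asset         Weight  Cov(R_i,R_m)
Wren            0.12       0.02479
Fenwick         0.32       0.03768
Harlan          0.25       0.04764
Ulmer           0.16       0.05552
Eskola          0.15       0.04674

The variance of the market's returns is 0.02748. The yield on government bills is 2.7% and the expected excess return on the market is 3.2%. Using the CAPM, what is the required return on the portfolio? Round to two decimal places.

7.69%

β_Wren = 0.02479 / 0.02748 = 0.9021
β_Fenwick = 0.03768 / 0.02748 = 1.3712
β_Harlan = 0.04764 / 0.02748 = 1.7336
β_Ulmer = 0.05552 / 0.02748 = 2.0204
β_Eskola = 0.04674 / 0.02748 = 1.7009
β_P = Σ w_i β_i = 0.12×0.9021 + 0.32×1.3712 + 0.25×1.7336 + 0.16×2.0204 + 0.15×1.7009 = 1.5588
E(R_P) = R_f + β_P × MRP = 2.7% + 1.5588 × 3.2% = 7.69%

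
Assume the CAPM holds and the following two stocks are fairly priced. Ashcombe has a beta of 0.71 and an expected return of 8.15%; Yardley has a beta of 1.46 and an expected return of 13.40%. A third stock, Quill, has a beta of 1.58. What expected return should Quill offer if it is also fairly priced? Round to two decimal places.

14.24%

MRP (SML slope) = (13.40% − 8.15%) / (1.46 − 0.71) = 5.25% / 0.75 = 7.0000%
R_f (intercept) = 8.15% − 0.71 × 7.0000% = 3.1800%
E(R_Quill) = R_f + β × MRP = 3.1800% + 1.58 × 7.0000% = 14.24%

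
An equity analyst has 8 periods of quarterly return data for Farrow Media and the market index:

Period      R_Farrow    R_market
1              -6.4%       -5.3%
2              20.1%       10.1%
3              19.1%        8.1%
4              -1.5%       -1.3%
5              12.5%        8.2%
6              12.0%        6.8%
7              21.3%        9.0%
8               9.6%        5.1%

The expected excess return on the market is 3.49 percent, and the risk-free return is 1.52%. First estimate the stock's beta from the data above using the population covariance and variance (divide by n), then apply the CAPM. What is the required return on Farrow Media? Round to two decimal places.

Mean R_i = (-6.4 + 20.1 + 19.1 − 1.5 + 12.5 + 12.0 + 21.3 + 9.6) / 8 = 10.8375%
Mean R_m = (-5.3 + 10.1 + 8.1 − 1.3 + 8.2 + 6.8 + 9.0 + 5.1) / 8 = 5.0875%
Σ(R_i − R̄_i)(R_m − R̄_m) = 377.2638  ⇒  Cov = 377.2638 / 8 = 47.1580
Σ(R_m − R̄_m)² = 210.8288  ⇒  Var(R_m) = 210.8288 / 8 = 26.3536
β = Cov / Var(R_m) = 47.1580 / 26.3536 = 1.7894
E(R) = R_f + β × MRP = 1.52% + 1.7894 × 3.49% = 7.77%

7.77%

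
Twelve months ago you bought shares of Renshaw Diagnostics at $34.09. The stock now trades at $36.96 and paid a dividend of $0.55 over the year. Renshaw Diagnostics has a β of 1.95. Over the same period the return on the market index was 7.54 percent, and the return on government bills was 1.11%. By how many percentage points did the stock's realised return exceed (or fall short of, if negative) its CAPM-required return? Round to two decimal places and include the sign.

-3.62%

Realised HPR = (P1 + D1 − P0) / P0 = (36.96 + 0.55 − 34.09) / 34.09 = 3.42 / 34.09 = 10.0323%
MRP = 7.54% − 1.11% = 6.43%
CAPM required = R_f + β·MRP = 1.11% + 1.95 × 6.43% = 13.6485%
α = realised − required = 10.0323% − 13.6485% = -3.62%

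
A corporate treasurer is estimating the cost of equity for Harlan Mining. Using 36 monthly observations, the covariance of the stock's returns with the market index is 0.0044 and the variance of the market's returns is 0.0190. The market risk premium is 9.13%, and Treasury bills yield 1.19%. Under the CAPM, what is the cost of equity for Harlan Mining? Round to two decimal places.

3.30%

β = Cov(R_i, R_m) / Var(R_m) = 0.0044 / 0.0190 = 0.2316
E(R) = R_f + β × MRP = 1.19% + 0.2316 × 9.13% = 3.30%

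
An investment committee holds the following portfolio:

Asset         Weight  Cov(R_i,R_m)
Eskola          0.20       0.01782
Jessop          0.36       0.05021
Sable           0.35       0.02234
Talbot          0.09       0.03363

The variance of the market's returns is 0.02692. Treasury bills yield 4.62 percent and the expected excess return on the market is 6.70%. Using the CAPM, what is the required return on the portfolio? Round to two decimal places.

12.71%

β_Eskola = 0.01782 / 0.02692 = 0.6620
β_Jessop = 0.05021 / 0.02692 = 1.8652
β_Sable = 0.02234 / 0.02692 = 0.8299
β_Talbot = 0.03363 / 0.02692 = 1.2493
β_P = Σ w_i β_i = 0.20×0.6620 + 0.36×1.8652 + 0.35×0.8299 + 0.09×1.2493 = 1.2068
E(R_P) = R_f + β_P × MRP = 4.62% + 1.2068 × 6.70% = 12.71%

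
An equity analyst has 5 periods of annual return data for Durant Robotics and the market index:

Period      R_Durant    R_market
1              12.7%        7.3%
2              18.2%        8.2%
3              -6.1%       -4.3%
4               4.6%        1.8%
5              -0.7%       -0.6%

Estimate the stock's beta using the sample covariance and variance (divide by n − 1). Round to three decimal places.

Mean R_i = (12.7 + 18.2 − 6.1 + 4.6 − 0.7) / 5 = 5.7400%
Mean R_m = (7.3 + 8.2 − 4.3 + 1.8 − 0.6) / 5 = 2.4800%
Σ(R_i − R̄_i)(R_m − R̄_m) = 205.7040  ⇒  Cov = 205.7040 / 4 = 51.4260
Σ(R_m − R̄_m)² = 111.8680  ⇒  Var(R_m) = 111.8680 / 4 = 27.9670
β = Cov / Var(R_m) = 51.4260 / 27.9670 = 1.8388

1.839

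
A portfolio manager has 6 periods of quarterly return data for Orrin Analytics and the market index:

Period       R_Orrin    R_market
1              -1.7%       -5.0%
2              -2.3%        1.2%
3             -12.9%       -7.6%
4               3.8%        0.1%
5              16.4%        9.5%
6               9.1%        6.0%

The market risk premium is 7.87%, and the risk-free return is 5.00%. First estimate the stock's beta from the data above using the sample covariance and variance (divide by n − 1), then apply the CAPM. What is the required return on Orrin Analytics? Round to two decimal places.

16.60%

Mean R_i = (-1.7 − 2.3 − 12.9 + 3.8 + 16.4 + 9.1) / 6 = 2.0667%
Mean R_m = (-5.0 + 1.2 − 7.6 + 0.1 + 9.5 + 6.0) / 6 = 0.7000%
Σ(R_i − R̄_i)(R_m − R̄_m) = 305.8800  ⇒  Cov = 305.8800 / 5 = 61.1760
Σ(R_m − R̄_m)² = 207.5200  ⇒  Var(R_m) = 207.5200 / 5 = 41.5040
β = Cov / Var(R_m) = 61.1760 / 41.5040 = 1.4740
E(R) = R_f + β × MRP = 5.00% + 1.4740 × 7.87% = 16.60%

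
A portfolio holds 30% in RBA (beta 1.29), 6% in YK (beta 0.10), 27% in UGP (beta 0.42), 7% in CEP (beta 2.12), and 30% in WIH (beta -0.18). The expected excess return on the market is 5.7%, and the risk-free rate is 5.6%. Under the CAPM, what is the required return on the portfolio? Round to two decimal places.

9.02%

β_P = Σ w_i β_i = 0.30×1.29 + 0.06×0.10 + 0.27×0.42 + 0.07×2.12 + 0.30×-0.18 = 0.6008
E(R_P) = R_f + β_P × MRP = 5.6% + 0.6008 × 5.7% = 9.02%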